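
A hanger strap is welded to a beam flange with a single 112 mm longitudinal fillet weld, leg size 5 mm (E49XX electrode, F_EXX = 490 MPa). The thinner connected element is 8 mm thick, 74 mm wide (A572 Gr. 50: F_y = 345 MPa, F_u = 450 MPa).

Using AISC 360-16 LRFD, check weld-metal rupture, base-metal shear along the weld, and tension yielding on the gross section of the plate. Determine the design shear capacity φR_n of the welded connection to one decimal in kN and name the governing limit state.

Weld metal: throat = 0.707×5 = 3.535 mm, L = 112 mm. φR_n = 0.75 × 0.6 × 490 × 3.535 × 112 = 87.3 kN.
Base metal shear (8 mm plate): yield φR_n = 1.0×0.6×345×8×112 = 185.5 kN; rupture φR_n = 0.75×0.6×450×8×112 = 181.4 kN; take 181.4 kN (rupture).
Tension yield (gross): A_g = 74×8 = 592 mm². φR_n = 0.90 × 345 × 592 = 183.8 kN.
Governing: min(87.3, 181.4, 183.8) = 87.3 kN → weld metal.

87.3 kN (weld metal governs)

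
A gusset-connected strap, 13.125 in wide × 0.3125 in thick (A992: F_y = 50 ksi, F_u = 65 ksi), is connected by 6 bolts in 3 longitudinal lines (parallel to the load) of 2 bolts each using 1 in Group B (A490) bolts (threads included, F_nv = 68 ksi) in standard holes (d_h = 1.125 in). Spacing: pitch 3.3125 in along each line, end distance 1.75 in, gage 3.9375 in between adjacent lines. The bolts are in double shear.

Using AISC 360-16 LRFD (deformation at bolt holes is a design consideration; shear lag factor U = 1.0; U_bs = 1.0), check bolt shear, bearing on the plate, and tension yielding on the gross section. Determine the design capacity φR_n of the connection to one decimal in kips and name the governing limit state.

Bolt shear: A_b = π(1)²/4 = 0.7854 in². φR_n = 0.75 × 68 × 0.7854 × 6 × 2 = 480.7 kips.
Bearing (0.3125 in plate, F_u = 65 ksi): end bolts L_c = 1.75 − 1.125/2 = 1.1875, R_n = min(1.2×1.1875×0.3125×65, 2.4×1×0.3125×65) = 28.945 kips/bolt; interior L_c = 3.3125 − 1.125 = 2.1875, R_n = 48.75 kips/bolt. φR_n = 0.75 × (3×28.945 + 3×48.75) = 174.8 kips.
Tension yield (gross): A_g = 13.125×0.3125 = 4.1016 in². φR_n = 0.90 × 50 × 4.1016 = 184.6 kips.
Governing: min(480.7, 174.8, 184.6) = 174.8 kips → bearing.

174.8 kips (bearing governs)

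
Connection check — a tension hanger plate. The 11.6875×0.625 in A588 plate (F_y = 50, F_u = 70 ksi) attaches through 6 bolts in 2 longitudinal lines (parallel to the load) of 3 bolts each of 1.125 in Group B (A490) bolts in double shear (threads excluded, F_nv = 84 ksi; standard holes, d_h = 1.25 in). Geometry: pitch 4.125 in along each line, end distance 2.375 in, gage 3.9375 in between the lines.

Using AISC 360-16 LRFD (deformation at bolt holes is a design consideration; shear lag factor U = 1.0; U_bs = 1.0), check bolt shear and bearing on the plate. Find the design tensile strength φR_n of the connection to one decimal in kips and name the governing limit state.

Bolt shear: A_b = π(1.125)²/4 = 0.99402 in². φR_n = 0.75 × 84 × 0.99402 × 6 × 2 = 751.5 kips.
Bearing (0.625 in plate, F_u = 70 ksi): end bolts L_c = 2.375 − 1.25/2 = 1.75, R_n = min(1.2×1.75×0.625×70, 2.4×1.125×0.625×70) = 91.875 kips/bolt; interior L_c = 4.125 − 1.25 = 2.875, R_n = 118.13 kips/bolt. φR_n = 0.75 × (2×91.875 + 4×118.13) = 492.2 kips.
Governing: min(751.5, 492.2) = 492.2 kips → bearing.

492.2 kips (bearing governs)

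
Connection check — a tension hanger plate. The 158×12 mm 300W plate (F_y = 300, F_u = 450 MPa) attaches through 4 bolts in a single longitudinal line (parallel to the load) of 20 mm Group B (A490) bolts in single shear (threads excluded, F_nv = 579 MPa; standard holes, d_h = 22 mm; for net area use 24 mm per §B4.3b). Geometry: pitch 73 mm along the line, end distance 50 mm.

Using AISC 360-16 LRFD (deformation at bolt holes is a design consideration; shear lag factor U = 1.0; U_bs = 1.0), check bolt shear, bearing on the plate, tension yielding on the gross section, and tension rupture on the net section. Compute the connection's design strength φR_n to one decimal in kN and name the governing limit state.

Bolt shear: A_b = π(20)²/4 = 314.16 mm². φR_n = 0.75 × 579 × 314.16 × 4 × 1 = 545.7 kN.
Bearing (12 mm plate, F_u = 450 MPa): end bolts L_c = 50 − 22/2 = 39, R_n = min(1.2×39×12×450, 2.4×20×12×450) = 252.72 kN/bolt; interior L_c = 73 − 22 = 51, R_n = 259.2 kN/bolt. φR_n = 0.75 × (1×252.72 + 3×259.2) = 772.7 kN.
Tension yield (gross): A_g = 158×12 = 1896 mm². φR_n = 0.90 × 300 × 1896 = 511.9 kN.
Tension rupture (net): A_n = (158 − 1×24)×12 = 1608 mm² (U = 1.0, A_e = A_n). φR_n = 0.75 × 450 × 1608 = 542.7 kN.
Governing: min(545.7, 772.7, 511.9, 542.7) = 511.9 kN → gross-section yield.

511.9 kN (gross-section yield governs)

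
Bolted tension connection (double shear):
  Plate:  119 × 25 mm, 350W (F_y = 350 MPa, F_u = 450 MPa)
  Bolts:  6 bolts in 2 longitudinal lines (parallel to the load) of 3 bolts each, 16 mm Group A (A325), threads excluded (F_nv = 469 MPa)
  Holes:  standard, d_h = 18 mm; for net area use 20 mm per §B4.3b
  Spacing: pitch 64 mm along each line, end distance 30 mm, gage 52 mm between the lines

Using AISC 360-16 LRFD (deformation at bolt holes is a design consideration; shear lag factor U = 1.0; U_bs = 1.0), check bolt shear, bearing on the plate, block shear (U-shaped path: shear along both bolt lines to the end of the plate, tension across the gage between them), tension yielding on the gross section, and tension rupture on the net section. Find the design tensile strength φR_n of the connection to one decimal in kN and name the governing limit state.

Bolt shear: A_b = π(16)²/4 = 201.06 mm². φR_n = 0.75 × 469 × 201.06 × 6 × 2 = 848.7 kN.
Bearing (25 mm plate, F_u = 450 MPa): end bolts L_c = 30 − 18/2 = 21, R_n = min(1.2×21×25×450, 2.4×16×25×450) = 283.5 kN/bolt; interior L_c = 64 − 18 = 46, R_n = 432 kN/bolt. φR_n = 0.75 × (2×283.5 + 4×432) = 1721.3 kN.
Block shear: shear path 2×[30+2×64] = 2×158 mm, A_gv = 7900, A_nv = 2×(158 − 2.5×20)×25 = 5400 mm²; tension across gage: (52 − 1×20)×25 = 800 mm². R_n = min(0.6×450×5400, 0.6×350×7900) + 1.0×450×800 = min(1458, 1659) + 360 = 1818 kN. φR_n = 0.75 × 1818 = 1363.5 kN.
Tension yield (gross): A_g = 119×25 = 2975 mm². φR_n = 0.90 × 350 × 2975 = 937.1 kN.
Tension rupture (net): A_n = (119 − 2×20)×25 = 1975 mm² (U = 1.0, A_e = A_n). φR_n = 0.75 × 450 × 1975 = 666.6 kN.
Governing: min(848.7, 1721.3, 1363.5, 937.1, 666.6) = 666.6 kN → net-section rupture.

666.6 kN (net-section rupture governs)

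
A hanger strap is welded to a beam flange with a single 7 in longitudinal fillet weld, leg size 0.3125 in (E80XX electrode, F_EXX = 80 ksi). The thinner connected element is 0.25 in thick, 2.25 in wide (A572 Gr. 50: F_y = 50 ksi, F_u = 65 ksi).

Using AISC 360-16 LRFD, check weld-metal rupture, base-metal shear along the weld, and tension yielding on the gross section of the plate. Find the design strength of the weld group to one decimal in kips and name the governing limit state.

25.3 kips (gross-section yield governs)

Weld metal: throat = 0.707×0.3125 = 0.22094 in, L = 7 in. φR_n = 0.75 × 0.6 × 80 × 0.22094 × 7 = 55.7 kips.
Base metal shear (0.25 in plate): yield φR_n = 1.0×0.6×50×0.25×7 = 52.5 kips; rupture φR_n = 0.75×0.6×65×0.25×7 = 51.2 kips; take 51.2 kips (rupture).
Tension yield (gross): A_g = 2.25×0.25 = 0.5625 in². φR_n = 0.90 × 50 × 0.5625 = 25.3 kips.
Governing: min(55.7, 51.2, 25.3) = 25.3 kips → gross-section yield.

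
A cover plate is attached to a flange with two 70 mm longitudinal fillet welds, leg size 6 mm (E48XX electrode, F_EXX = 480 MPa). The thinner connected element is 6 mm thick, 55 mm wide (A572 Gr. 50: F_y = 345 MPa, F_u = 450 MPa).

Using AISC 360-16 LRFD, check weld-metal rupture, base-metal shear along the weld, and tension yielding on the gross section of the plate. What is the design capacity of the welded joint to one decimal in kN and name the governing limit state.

Weld metal: throat = 0.707×6 = 4.242 mm, L = 2×70 = 140 mm. φR_n = 0.75 × 0.6 × 480 × 4.242 × 140 = 128.3 kN.
Base metal shear (6 mm plate): yield φR_n = 1.0×0.6×345×6×140 = 173.9 kN; rupture φR_n = 0.75×0.6×450×6×140 = 170.1 kN; take 170.1 kN (rupture).
Tension yield (gross): A_g = 55×6 = 330 mm². φR_n = 0.90 × 345 × 330 = 102.5 kN.
Governing: min(128.3, 170.1, 102.5) = 102.5 kN → gross-section yield.

102.5 kN (gross-section yield governs)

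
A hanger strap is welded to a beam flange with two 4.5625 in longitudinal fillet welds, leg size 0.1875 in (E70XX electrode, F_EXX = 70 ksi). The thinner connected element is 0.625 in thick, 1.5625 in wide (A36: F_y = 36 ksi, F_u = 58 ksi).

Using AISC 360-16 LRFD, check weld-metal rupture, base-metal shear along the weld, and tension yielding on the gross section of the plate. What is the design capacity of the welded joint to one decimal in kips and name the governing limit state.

31.6 kips (gross-section yield governs)

Weld metal: throat = 0.707×0.1875 = 0.13256 in, L = 2×4.5625 = 9.125 in. φR_n = 0.75 × 0.6 × 70 × 0.13256 × 9.125 = 38.1 kips.
Base metal shear (0.625 in plate): yield φR_n = 1.0×0.6×36×0.625×9.125 = 123.2 kips; rupture φR_n = 0.75×0.6×58×0.625×9.125 = 148.9 kips; take 123.2 kips (yield).
Tension yield (gross): A_g = 1.5625×0.625 = 0.97656 in². φR_n = 0.90 × 36 × 0.97656 = 31.6 kips.
Governing: min(38.1, 123.2, 31.6) = 31.6 kips → gross-section yield.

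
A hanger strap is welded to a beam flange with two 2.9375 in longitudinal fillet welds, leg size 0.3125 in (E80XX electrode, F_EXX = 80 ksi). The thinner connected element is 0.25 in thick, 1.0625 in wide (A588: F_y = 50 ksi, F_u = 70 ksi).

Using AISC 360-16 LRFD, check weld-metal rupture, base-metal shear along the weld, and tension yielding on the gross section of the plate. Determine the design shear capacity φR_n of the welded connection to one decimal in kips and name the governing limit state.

Weld metal: throat = 0.707×0.3125 = 0.22094 in, L = 2×2.9375 = 5.875 in. φR_n = 0.75 × 0.6 × 80 × 0.22094 × 5.875 = 46.7 kips.
Base metal shear (0.25 in plate): yield φR_n = 1.0×0.6×50×0.25×5.875 = 44.1 kips; rupture φR_n = 0.75×0.6×70×0.25×5.875 = 46.3 kips; take 44.1 kips (yield).
Tension yield (gross): A_g = 1.0625×0.25 = 0.26563 in². φR_n = 0.90 × 50 × 0.26563 = 12.0 kips.
Governing: min(46.7, 44.1, 12.0) = 12.0 kips → gross-section yield.

12.0 kips (gross-section yield governs)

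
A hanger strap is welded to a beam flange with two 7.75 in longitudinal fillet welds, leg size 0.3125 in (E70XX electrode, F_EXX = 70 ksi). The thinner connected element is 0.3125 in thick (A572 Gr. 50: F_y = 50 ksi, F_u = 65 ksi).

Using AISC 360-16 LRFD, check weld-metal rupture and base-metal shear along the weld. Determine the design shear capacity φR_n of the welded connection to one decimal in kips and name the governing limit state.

107.9 kips (weld metal governs)

Weld metal: throat = 0.707×0.3125 = 0.22094 in, L = 2×7.75 = 15.5 in. φR_n = 0.75 × 0.6 × 70 × 0.22094 × 15.5 = 107.9 kips.
Base metal shear (0.3125 in plate): yield φR_n = 1.0×0.6×50×0.3125×15.5 = 145.3 kips; rupture φR_n = 0.75×0.6×65×0.3125×15.5 = 141.7 kips; take 141.7 kips (rupture).
Governing: min(107.9, 141.7) = 107.9 kips → weld metal.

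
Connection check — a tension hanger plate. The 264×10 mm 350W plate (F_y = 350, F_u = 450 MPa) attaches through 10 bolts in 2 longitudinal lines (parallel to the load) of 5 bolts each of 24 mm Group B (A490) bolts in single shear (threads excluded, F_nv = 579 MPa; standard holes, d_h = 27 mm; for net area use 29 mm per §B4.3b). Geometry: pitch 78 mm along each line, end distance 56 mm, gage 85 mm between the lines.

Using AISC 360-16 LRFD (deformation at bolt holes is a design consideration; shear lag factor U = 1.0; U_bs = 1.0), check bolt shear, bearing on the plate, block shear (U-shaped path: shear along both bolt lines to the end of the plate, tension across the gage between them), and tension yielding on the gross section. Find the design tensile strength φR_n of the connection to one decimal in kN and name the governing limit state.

831.6 kN (gross-section yield governs)

Bolt shear: A_b = π(24)²/4 = 452.39 mm². φR_n = 0.75 × 579 × 452.39 × 10 × 1 = 1964.5 kN.
Bearing (10 mm plate, F_u = 450 MPa): end bolts L_c = 56 − 27/2 = 42.5, R_n = min(1.2×42.5×10×450, 2.4×24×10×450) = 229.5 kN/bolt; interior L_c = 78 − 27 = 51, R_n = 259.2 kN/bolt. φR_n = 0.75 × (2×229.5 + 8×259.2) = 1899.5 kN.
Block shear: shear path 2×[56+4×78] = 2×368 mm, A_gv = 7360, A_nv = 2×(368 − 4.5×29)×10 = 4750 mm²; tension across gage: (85 − 1×29)×10 = 560 mm². R_n = min(0.6×450×4750, 0.6×350×7360) + 1.0×450×560 = min(1282.5, 1545.6) + 252 = 1534.5 kN. φR_n = 0.75 × 1534.5 = 1150.9 kN.
Tension yield (gross): A_g = 264×10 = 2640 mm². φR_n = 0.90 × 350 × 2640 = 831.6 kN.
Governing: min(1964.5, 1899.5, 1150.9, 831.6) = 831.6 kN → gross-section yield.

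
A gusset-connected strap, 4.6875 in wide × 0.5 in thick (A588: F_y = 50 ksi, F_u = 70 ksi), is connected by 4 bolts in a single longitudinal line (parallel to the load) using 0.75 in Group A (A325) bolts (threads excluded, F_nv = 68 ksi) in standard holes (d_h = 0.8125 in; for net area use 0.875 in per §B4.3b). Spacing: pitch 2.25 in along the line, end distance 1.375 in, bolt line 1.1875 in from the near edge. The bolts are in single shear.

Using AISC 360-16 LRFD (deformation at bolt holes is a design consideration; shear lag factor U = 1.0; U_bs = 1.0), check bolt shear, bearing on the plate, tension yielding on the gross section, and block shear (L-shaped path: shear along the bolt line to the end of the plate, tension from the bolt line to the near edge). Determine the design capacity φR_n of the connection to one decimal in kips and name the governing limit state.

Bolt shear: A_b = π(0.75)²/4 = 0.44179 in². φR_n = 0.75 × 68 × 0.44179 × 4 × 1 = 90.1 kips.
Bearing (0.5 in plate, F_u = 70 ksi): end bolts L_c = 1.375 − 0.8125/2 = 0.96875, R_n = min(1.2×0.96875×0.5×70, 2.4×0.75×0.5×70) = 40.688 kips/bolt; interior L_c = 2.25 − 0.8125 = 1.4375, R_n = 60.375 kips/bolt. φR_n = 0.75 × (1×40.688 + 3×60.375) = 166.4 kips.
Tension yield (gross): A_g = 4.6875×0.5 = 2.3438 in². φR_n = 0.90 × 50 × 2.3438 = 105.5 kips.
Block shear: shear path 1×[1.375+3×2.25] = 1×8.125 in, A_gv = 4.0625, A_nv = 1×(8.125 − 3.5×0.875)×0.5 = 2.5313 in²; tension to near edge: (1.1875 − 0.5×0.875)×0.5 = 0.375 in². R_n = min(0.6×70×2.5313, 0.6×50×4.0625) + 1.0×70×0.375 = min(106.31, 121.88) + 26.25 = 132.56 kips. φR_n = 0.75 × 132.56 = 99.4 kips.
Governing: min(90.1, 166.4, 105.5, 99.4) = 90.1 kips → bolt shear.

90.1 kips (bolt shear governs)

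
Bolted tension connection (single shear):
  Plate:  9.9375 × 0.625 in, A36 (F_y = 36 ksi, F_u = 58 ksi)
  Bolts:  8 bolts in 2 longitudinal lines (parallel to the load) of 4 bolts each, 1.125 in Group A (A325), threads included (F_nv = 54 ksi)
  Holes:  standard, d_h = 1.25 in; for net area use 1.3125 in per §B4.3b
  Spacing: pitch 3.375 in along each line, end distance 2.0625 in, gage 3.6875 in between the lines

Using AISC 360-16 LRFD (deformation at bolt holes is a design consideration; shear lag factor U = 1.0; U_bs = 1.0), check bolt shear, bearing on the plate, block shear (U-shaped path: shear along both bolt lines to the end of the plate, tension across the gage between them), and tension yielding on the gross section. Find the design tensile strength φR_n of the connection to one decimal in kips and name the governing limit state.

201.2 kips (gross-section yield governs)

Bolt shear: A_b = π(1.125)²/4 = 0.99402 in². φR_n = 0.75 × 54 × 0.99402 × 8 × 1 = 322.1 kips.
Bearing (0.625 in plate, F_u = 58 ksi): end bolts L_c = 2.0625 − 1.25/2 = 1.4375, R_n = min(1.2×1.4375×0.625×58, 2.4×1.125×0.625×58) = 62.531 kips/bolt; interior L_c = 3.375 − 1.25 = 2.125, R_n = 92.438 kips/bolt. φR_n = 0.75 × (2×62.531 + 6×92.438) = 509.8 kips.
Block shear: shear path 2×[2.0625+3×3.375] = 2×12.1875 in, A_gv = 15.234, A_nv = 2×(12.1875 − 3.5×1.3125)×0.625 = 9.4922 in²; tension across gage: (3.6875 − 1×1.3125)×0.625 = 1.4844 in². R_n = min(0.6×58×9.4922, 0.6×36×15.234) + 1.0×58×1.4844 = min(330.33, 329.05) + 86.095 = 415.15 kips. φR_n = 0.75 × 415.15 = 311.4 kips.
Tension yield (gross): A_g = 9.9375×0.625 = 6.2109 in². φR_n = 0.90 × 36 × 6.2109 = 201.2 kips.
Governing: min(322.1, 509.8, 311.4, 201.2) = 201.2 kips → gross-section yield.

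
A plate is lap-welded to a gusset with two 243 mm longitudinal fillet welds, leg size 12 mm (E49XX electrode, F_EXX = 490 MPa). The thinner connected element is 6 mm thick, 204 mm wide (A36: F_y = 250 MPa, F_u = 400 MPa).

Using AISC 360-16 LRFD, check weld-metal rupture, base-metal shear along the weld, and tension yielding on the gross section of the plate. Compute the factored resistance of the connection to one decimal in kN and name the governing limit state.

Weld metal: throat = 0.707×12 = 8.484 mm, L = 2×243 = 486 mm. φR_n = 0.75 × 0.6 × 490 × 8.484 × 486 = 909.2 kN.
Base metal shear (6 mm plate): yield φR_n = 1.0×0.6×250×6×486 = 437.4 kN; rupture φR_n = 0.75×0.6×400×6×486 = 524.9 kN; take 437.4 kN (yield).
Tension yield (gross): A_g = 204×6 = 1224 mm². φR_n = 0.90 × 250 × 1224 = 275.4 kN.
Governing: min(909.2, 437.4, 275.4) = 275.4 kN → gross-section yield.

275.4 kN (gross-section yield governs)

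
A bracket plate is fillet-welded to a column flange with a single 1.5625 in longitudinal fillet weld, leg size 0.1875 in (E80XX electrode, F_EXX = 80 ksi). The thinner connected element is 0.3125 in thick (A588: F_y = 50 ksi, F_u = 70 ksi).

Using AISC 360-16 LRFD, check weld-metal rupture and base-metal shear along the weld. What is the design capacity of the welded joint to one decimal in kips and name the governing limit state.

7.5 kips (weld metal governs)

Weld metal: throat = 0.707×0.1875 = 0.13256 in, L = 1.5625 in. φR_n = 0.75 × 0.6 × 80 × 0.13256 × 1.5625 = 7.5 kips.
Base metal shear (0.3125 in plate): yield φR_n = 1.0×0.6×50×0.3125×1.5625 = 14.6 kips; rupture φR_n = 0.75×0.6×70×0.3125×1.5625 = 15.4 kips; take 14.6 kips (yield).
Governing: min(7.5, 14.6) = 7.5 kips → weld metal.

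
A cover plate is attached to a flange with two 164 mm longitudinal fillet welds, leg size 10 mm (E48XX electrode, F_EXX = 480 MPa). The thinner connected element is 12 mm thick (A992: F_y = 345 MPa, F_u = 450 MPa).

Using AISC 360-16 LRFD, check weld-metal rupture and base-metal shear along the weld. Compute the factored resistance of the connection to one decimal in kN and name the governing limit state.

500.9 kN (weld metal governs)

Weld metal: throat = 0.707×10 = 7.07 mm, L = 2×164 = 328 mm. φR_n = 0.75 × 0.6 × 480 × 7.07 × 328 = 500.9 kN.
Base metal shear (12 mm plate): yield φR_n = 1.0×0.6×345×12×328 = 814.8 kN; rupture φR_n = 0.75×0.6×450×12×328 = 797.0 kN; take 797.0 kN (rupture).
Governing: min(500.9, 797.0) = 500.9 kN → weld metal.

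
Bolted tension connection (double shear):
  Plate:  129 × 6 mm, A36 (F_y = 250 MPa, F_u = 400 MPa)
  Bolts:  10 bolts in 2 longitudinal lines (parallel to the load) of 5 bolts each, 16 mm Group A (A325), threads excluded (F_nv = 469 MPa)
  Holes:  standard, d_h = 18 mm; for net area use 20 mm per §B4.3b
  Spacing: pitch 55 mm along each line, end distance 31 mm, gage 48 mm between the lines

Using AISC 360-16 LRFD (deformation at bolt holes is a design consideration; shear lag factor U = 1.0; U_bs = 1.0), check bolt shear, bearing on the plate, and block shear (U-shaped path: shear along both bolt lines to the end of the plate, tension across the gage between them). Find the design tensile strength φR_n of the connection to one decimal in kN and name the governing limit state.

Bolt shear: A_b = π(16)²/4 = 201.06 mm². φR_n = 0.75 × 469 × 201.06 × 10 × 2 = 1414.5 kN.
Bearing (6 mm plate, F_u = 400 MPa): end bolts L_c = 31 − 18/2 = 22, R_n = min(1.2×22×6×400, 2.4×16×6×400) = 63.36 kN/bolt; interior L_c = 55 − 18 = 37, R_n = 92.16 kN/bolt. φR_n = 0.75 × (2×63.36 + 8×92.16) = 648.0 kN.
Block shear: shear path 2×[31+4×55] = 2×251 mm, A_gv = 3012, A_nv = 2×(251 − 4.5×20)×6 = 1932 mm²; tension across gage: (48 − 1×20)×6 = 168 mm². R_n = min(0.6×400×1932, 0.6×250×3012) + 1.0×400×168 = min(463.68, 451.8) + 67.2 = 519 kN. φR_n = 0.75 × 519 = 389.3 kN.
Governing: min(1414.5, 648.0, 389.3) = 389.3 kN → block shear.

389.3 kN (block shear governs)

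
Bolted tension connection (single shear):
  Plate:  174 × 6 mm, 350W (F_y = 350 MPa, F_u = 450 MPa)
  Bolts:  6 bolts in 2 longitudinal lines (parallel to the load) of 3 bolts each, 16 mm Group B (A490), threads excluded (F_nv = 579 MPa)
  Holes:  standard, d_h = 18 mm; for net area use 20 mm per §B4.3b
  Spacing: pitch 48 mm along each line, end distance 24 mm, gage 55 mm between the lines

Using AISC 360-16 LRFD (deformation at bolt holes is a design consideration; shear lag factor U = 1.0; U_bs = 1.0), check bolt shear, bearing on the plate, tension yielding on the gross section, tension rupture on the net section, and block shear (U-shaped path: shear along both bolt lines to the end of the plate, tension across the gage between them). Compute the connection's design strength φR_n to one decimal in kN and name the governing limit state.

Bolt shear: A_b = π(16)²/4 = 201.06 mm². φR_n = 0.75 × 579 × 201.06 × 6 × 1 = 523.9 kN.
Bearing (6 mm plate, F_u = 450 MPa): end bolts L_c = 24 − 18/2 = 15, R_n = min(1.2×15×6×450, 2.4×16×6×450) = 48.6 kN/bolt; interior L_c = 48 − 18 = 30, R_n = 97.2 kN/bolt. φR_n = 0.75 × (2×48.6 + 4×97.2) = 364.5 kN.
Tension yield (gross): A_g = 174×6 = 1044 mm². φR_n = 0.90 × 350 × 1044 = 328.9 kN.
Tension rupture (net): A_n = (174 − 2×20)×6 = 804 mm² (U = 1.0, A_e = A_n). φR_n = 0.75 × 450 × 804 = 271.4 kN.
Block shear: shear path 2×[24+2×48] = 2×120 mm, A_gv = 1440, A_nv = 2×(120 − 2.5×20)×6 = 840 mm²; tension across gage: (55 − 1×20)×6 = 210 mm². R_n = min(0.6×450×840, 0.6×350×1440) + 1.0×450×210 = min(226.8, 302.4) + 94.5 = 321.3 kN. φR_n = 0.75 × 321.3 = 241.0 kN.
Governing: min(523.9, 364.5, 328.9, 271.4, 241.0) = 241.0 kN → block shear.

241.0 kN (block shear governs)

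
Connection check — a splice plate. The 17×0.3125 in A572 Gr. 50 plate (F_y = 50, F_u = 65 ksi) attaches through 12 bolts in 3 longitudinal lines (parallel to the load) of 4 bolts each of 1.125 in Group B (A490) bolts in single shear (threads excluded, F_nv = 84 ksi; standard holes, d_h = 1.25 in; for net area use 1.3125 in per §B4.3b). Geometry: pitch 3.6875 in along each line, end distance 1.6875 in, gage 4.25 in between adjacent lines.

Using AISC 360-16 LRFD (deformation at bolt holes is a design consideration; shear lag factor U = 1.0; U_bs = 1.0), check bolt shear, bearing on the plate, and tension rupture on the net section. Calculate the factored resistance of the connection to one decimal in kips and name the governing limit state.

199.0 kips (net-section rupture governs)

Bolt shear: A_b = π(1.125)²/4 = 0.99402 in². φR_n = 0.75 × 84 × 0.99402 × 12 × 1 = 751.5 kips.
Bearing (0.3125 in plate, F_u = 65 ksi): end bolts L_c = 1.6875 − 1.25/2 = 1.0625, R_n = min(1.2×1.0625×0.3125×65, 2.4×1.125×0.3125×65) = 25.898 kips/bolt; interior L_c = 3.6875 − 1.25 = 2.4375, R_n = 54.844 kips/bolt. φR_n = 0.75 × (3×25.898 + 9×54.844) = 428.5 kips.
Tension rupture (net): A_n = (17 − 3×1.3125)×0.3125 = 4.082 in² (U = 1.0, A_e = A_n). φR_n = 0.75 × 65 × 4.082 = 199.0 kips.
Governing: min(751.5, 428.5, 199.0) = 199.0 kips → net-section rupture.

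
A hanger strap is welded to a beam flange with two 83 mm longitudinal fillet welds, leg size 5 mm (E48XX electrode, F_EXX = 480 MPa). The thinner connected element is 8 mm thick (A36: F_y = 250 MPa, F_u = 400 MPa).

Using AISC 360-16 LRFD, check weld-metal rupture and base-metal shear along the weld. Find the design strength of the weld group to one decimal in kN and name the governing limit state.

Weld metal: throat = 0.707×5 = 3.535 mm, L = 2×83 = 166 mm. φR_n = 0.75 × 0.6 × 480 × 3.535 × 166 = 126.8 kN.
Base metal shear (8 mm plate): yield φR_n = 1.0×0.6×250×8×166 = 199.2 kN; rupture φR_n = 0.75×0.6×400×8×166 = 239.0 kN; take 199.2 kN (yield).
Governing: min(126.8, 199.2) = 126.8 kN → weld metal.

126.8 kN (weld metal governs)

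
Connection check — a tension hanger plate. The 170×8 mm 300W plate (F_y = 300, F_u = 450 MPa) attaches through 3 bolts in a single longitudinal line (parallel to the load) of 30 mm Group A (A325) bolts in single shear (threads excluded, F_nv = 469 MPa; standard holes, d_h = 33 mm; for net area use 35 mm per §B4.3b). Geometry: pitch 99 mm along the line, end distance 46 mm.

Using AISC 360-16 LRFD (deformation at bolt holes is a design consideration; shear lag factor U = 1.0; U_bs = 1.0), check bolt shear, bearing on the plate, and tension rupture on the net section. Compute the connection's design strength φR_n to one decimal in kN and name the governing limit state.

364.5 kN (net-section rupture governs)

Bolt shear: A_b = π(30)²/4 = 706.86 mm². φR_n = 0.75 × 469 × 706.86 × 3 × 1 = 745.9 kN.
Bearing (8 mm plate, F_u = 450 MPa): end bolts L_c = 46 − 33/2 = 29.5, R_n = min(1.2×29.5×8×450, 2.4×30×8×450) = 127.44 kN/bolt; interior L_c = 99 − 33 = 66, R_n = 259.2 kN/bolt. φR_n = 0.75 × (1×127.44 + 2×259.2) = 484.4 kN.
Tension rupture (net): A_n = (170 − 1×35)×8 = 1080 mm² (U = 1.0, A_e = A_n). φR_n = 0.75 × 450 × 1080 = 364.5 kN.
Governing: min(745.9, 484.4, 364.5) = 364.5 kN → net-section rupture.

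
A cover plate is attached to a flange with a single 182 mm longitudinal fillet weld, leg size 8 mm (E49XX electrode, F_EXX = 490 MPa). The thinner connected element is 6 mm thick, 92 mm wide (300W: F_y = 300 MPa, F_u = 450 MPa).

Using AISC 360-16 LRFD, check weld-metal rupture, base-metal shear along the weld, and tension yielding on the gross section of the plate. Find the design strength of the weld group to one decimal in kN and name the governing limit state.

149.0 kN (gross-section yield governs)

Weld metal: throat = 0.707×8 = 5.656 mm, L = 182 mm. φR_n = 0.75 × 0.6 × 490 × 5.656 × 182 = 227.0 kN.
Base metal shear (6 mm plate): yield φR_n = 1.0×0.6×300×6×182 = 196.6 kN; rupture φR_n = 0.75×0.6×450×6×182 = 221.1 kN; take 196.6 kN (yield).
Tension yield (gross): A_g = 92×6 = 552 mm². φR_n = 0.90 × 300 × 552 = 149.0 kN.
Governing: min(227.0, 196.6, 149.0) = 149.0 kN → gross-section yield.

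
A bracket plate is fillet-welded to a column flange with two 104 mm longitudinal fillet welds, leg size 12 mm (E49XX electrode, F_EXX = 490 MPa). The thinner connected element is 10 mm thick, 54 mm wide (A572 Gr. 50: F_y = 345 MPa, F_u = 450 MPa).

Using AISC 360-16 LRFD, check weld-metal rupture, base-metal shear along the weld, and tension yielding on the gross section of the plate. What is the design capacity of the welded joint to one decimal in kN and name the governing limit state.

167.7 kN (gross-section yield governs)

Weld metal: throat = 0.707×12 = 8.484 mm, L = 2×104 = 208 mm. φR_n = 0.75 × 0.6 × 490 × 8.484 × 208 = 389.1 kN.
Base metal shear (10 mm plate): yield φR_n = 1.0×0.6×345×10×208 = 430.6 kN; rupture φR_n = 0.75×0.6×450×10×208 = 421.2 kN; take 421.2 kN (rupture).
Tension yield (gross): A_g = 54×10 = 540 mm². φR_n = 0.90 × 345 × 540 = 167.7 kN.
Governing: min(389.1, 421.2, 167.7) = 167.7 kN → gross-section yield.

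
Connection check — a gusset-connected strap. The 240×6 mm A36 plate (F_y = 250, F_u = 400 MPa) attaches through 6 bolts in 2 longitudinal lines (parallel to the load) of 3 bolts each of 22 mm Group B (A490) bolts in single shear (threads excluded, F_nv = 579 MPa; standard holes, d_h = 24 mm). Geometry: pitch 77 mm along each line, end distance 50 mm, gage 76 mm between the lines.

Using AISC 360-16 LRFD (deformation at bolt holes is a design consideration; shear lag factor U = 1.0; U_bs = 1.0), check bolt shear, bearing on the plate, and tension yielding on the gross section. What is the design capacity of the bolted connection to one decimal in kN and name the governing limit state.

Bolt shear: A_b = π(22)²/4 = 380.13 mm². φR_n = 0.75 × 579 × 380.13 × 6 × 1 = 990.4 kN.
Bearing (6 mm plate, F_u = 400 MPa): end bolts L_c = 50 − 24/2 = 38, R_n = min(1.2×38×6×400, 2.4×22×6×400) = 109.44 kN/bolt; interior L_c = 77 − 24 = 53, R_n = 126.72 kN/bolt. φR_n = 0.75 × (2×109.44 + 4×126.72) = 544.3 kN.
Tension yield (gross): A_g = 240×6 = 1440 mm². φR_n = 0.90 × 250 × 1440 = 324.0 kN.
Governing: min(990.4, 544.3, 324.0) = 324.0 kN → gross-section yield.

324.0 kN (gross-section yield governs)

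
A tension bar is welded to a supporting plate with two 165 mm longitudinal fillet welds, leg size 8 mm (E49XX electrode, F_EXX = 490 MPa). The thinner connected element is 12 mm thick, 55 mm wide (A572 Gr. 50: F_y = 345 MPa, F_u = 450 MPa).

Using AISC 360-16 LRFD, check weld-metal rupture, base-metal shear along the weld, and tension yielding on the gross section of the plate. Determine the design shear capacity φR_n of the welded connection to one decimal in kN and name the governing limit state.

204.9 kN (gross-section yield governs)

Weld metal: throat = 0.707×8 = 5.656 mm, L = 2×165 = 330 mm. φR_n = 0.75 × 0.6 × 490 × 5.656 × 330 = 411.6 kN.
Base metal shear (12 mm plate): yield φR_n = 1.0×0.6×345×12×330 = 819.7 kN; rupture φR_n = 0.75×0.6×450×12×330 = 801.9 kN; take 801.9 kN (rupture).
Tension yield (gross): A_g = 55×12 = 660 mm². φR_n = 0.90 × 345 × 660 = 204.9 kN.
Governing: min(411.6, 801.9, 204.9) = 204.9 kN → gross-section yield.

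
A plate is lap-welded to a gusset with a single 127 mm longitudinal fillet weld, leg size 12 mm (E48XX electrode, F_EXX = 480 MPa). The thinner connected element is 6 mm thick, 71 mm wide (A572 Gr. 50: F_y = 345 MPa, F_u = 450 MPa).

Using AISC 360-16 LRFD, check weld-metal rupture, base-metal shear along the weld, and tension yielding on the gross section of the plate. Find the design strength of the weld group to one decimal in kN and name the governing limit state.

Weld metal: throat = 0.707×12 = 8.484 mm, L = 127 mm. φR_n = 0.75 × 0.6 × 480 × 8.484 × 127 = 232.7 kN.
Base metal shear (6 mm plate): yield φR_n = 1.0×0.6×345×6×127 = 157.7 kN; rupture φR_n = 0.75×0.6×450×6×127 = 154.3 kN; take 154.3 kN (rupture).
Tension yield (gross): A_g = 71×6 = 426 mm². φR_n = 0.90 × 345 × 426 = 132.3 kN.
Governing: min(232.7, 154.3, 132.3) = 132.3 kN → gross-section yield.

132.3 kN (gross-section yield governs)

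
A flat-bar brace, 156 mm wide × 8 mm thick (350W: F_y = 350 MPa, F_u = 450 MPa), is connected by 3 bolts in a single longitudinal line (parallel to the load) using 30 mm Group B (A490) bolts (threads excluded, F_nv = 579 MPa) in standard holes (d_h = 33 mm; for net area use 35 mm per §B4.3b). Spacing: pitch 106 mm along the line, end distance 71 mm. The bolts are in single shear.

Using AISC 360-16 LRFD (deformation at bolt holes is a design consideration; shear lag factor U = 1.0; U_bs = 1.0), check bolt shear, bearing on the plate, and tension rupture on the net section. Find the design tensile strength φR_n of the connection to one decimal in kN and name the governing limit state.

326.7 kN (net-section rupture governs)

Bolt shear: A_b = π(30)²/4 = 706.86 mm². φR_n = 0.75 × 579 × 706.86 × 3 × 1 = 920.9 kN.
Bearing (8 mm plate, F_u = 450 MPa): end bolts L_c = 71 − 33/2 = 54.5, R_n = min(1.2×54.5×8×450, 2.4×30×8×450) = 235.44 kN/bolt; interior L_c = 106 − 33 = 73, R_n = 259.2 kN/bolt. φR_n = 0.75 × (1×235.44 + 2×259.2) = 565.4 kN.
Tension rupture (net): A_n = (156 − 1×35)×8 = 968 mm² (U = 1.0, A_e = A_n). φR_n = 0.75 × 450 × 968 = 326.7 kN.
Governing: min(920.9, 565.4, 326.7) = 326.7 kN → net-section rupture.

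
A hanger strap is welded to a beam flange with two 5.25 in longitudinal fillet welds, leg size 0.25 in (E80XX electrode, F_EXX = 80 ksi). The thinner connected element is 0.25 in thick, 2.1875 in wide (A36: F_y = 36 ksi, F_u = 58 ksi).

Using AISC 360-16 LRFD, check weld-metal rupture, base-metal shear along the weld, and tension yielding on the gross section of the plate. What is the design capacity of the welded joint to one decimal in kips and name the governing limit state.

Weld metal: throat = 0.707×0.25 = 0.17675 in, L = 2×5.25 = 10.5 in. φR_n = 0.75 × 0.6 × 80 × 0.17675 × 10.5 = 66.8 kips.
Base metal shear (0.25 in plate): yield φR_n = 1.0×0.6×36×0.25×10.5 = 56.7 kips; rupture φR_n = 0.75×0.6×58×0.25×10.5 = 68.5 kips; take 56.7 kips (yield).
Tension yield (gross): A_g = 2.1875×0.25 = 0.54688 in². φR_n = 0.90 × 36 × 0.54688 = 17.7 kips.
Governing: min(66.8, 56.7, 17.7) = 17.7 kips → gross-section yield.

17.7 kips (gross-section yield governs)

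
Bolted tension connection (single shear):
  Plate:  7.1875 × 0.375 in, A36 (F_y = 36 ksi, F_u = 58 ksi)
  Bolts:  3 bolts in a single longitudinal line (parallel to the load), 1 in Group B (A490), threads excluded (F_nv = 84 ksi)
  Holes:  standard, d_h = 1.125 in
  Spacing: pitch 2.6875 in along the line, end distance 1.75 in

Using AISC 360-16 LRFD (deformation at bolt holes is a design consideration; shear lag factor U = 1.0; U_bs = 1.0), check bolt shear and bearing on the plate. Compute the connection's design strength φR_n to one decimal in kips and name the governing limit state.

84.4 kips (bearing governs)

Bolt shear: A_b = π(1)²/4 = 0.7854 in². φR_n = 0.75 × 84 × 0.7854 × 3 × 1 = 148.4 kips.
Bearing (0.375 in plate, F_u = 58 ksi): end bolts L_c = 1.75 − 1.125/2 = 1.1875, R_n = min(1.2×1.1875×0.375×58, 2.4×1×0.375×58) = 30.994 kips/bolt; interior L_c = 2.6875 − 1.125 = 1.5625, R_n = 40.781 kips/bolt. φR_n = 0.75 × (1×30.994 + 2×40.781) = 84.4 kips.
Governing: min(148.4, 84.4) = 84.4 kips → bearing.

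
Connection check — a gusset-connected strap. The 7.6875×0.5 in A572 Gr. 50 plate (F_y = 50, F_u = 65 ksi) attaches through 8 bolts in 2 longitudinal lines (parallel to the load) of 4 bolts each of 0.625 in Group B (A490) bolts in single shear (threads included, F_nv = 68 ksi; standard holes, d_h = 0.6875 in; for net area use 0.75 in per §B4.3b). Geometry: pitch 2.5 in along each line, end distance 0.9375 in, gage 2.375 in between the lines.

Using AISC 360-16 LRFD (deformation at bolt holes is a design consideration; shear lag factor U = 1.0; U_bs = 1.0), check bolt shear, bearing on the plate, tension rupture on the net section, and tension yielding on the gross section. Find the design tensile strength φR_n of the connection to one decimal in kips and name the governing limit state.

Bolt shear: A_b = π(0.625)²/4 = 0.3068 in². φR_n = 0.75 × 68 × 0.3068 × 8 × 1 = 125.2 kips.
Bearing (0.5 in plate, F_u = 65 ksi): end bolts L_c = 0.9375 − 0.6875/2 = 0.59375, R_n = min(1.2×0.59375×0.5×65, 2.4×0.625×0.5×65) = 23.156 kips/bolt; interior L_c = 2.5 − 0.6875 = 1.8125, R_n = 48.75 kips/bolt. φR_n = 0.75 × (2×23.156 + 6×48.75) = 254.1 kips.
Tension rupture (net): A_n = (7.6875 − 2×0.75)×0.5 = 3.0938 in² (U = 1.0, A_e = A_n). φR_n = 0.75 × 65 × 3.0938 = 150.8 kips.
Tension yield (gross): A_g = 7.6875×0.5 = 3.8438 in². φR_n = 0.90 × 50 × 3.8438 = 173.0 kips.
Governing: min(125.2, 254.1, 150.8, 173.0) = 125.2 kips → bolt shear.

125.2 kips (bolt shear governs)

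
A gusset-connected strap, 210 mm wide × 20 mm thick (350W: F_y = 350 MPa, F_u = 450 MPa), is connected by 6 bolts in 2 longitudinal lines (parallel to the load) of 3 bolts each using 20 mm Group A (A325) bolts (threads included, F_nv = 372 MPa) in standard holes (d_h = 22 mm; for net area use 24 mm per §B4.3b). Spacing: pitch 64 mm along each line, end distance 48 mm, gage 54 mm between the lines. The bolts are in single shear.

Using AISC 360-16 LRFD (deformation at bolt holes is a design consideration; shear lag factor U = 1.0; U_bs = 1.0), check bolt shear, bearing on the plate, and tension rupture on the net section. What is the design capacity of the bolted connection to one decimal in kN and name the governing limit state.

Bolt shear: A_b = π(20)²/4 = 314.16 mm². φR_n = 0.75 × 372 × 314.16 × 6 × 1 = 525.9 kN.
Bearing (20 mm plate, F_u = 450 MPa): end bolts L_c = 48 − 22/2 = 37, R_n = min(1.2×37×20×450, 2.4×20×20×450) = 399.6 kN/bolt; interior L_c = 64 − 22 = 42, R_n = 432 kN/bolt. φR_n = 0.75 × (2×399.6 + 4×432) = 1895.4 kN.
Tension rupture (net): A_n = (210 − 2×24)×20 = 3240 mm² (U = 1.0, A_e = A_n). φR_n = 0.75 × 450 × 3240 = 1093.5 kN.
Governing: min(525.9, 1895.4, 1093.5) = 525.9 kN → bolt shear.

525.9 kN (bolt shear governs)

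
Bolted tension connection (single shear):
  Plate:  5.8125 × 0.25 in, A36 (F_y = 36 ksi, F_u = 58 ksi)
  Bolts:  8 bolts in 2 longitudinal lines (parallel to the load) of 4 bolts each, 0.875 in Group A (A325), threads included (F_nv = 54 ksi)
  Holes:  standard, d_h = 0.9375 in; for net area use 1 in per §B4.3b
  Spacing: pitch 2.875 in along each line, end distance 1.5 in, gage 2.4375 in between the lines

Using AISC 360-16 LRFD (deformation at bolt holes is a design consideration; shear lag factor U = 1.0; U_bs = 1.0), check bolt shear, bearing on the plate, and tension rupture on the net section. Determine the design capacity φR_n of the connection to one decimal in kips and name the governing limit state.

Bolt shear: A_b = π(0.875)²/4 = 0.60132 in². φR_n = 0.75 × 54 × 0.60132 × 8 × 1 = 194.8 kips.
Bearing (0.25 in plate, F_u = 58 ksi): end bolts L_c = 1.5 − 0.9375/2 = 1.03125, R_n = min(1.2×1.03125×0.25×58, 2.4×0.875×0.25×58) = 17.944 kips/bolt; interior L_c = 2.875 − 0.9375 = 1.9375, R_n = 30.45 kips/bolt. φR_n = 0.75 × (2×17.944 + 6×30.45) = 163.9 kips.
Tension rupture (net): A_n = (5.8125 − 2×1)×0.25 = 0.95313 in² (U = 1.0, A_e = A_n). φR_n = 0.75 × 58 × 0.95313 = 41.5 kips.
Governing: min(194.8, 163.9, 41.5) = 41.5 kips → net-section rupture.

41.5 kips (net-section rupture governs)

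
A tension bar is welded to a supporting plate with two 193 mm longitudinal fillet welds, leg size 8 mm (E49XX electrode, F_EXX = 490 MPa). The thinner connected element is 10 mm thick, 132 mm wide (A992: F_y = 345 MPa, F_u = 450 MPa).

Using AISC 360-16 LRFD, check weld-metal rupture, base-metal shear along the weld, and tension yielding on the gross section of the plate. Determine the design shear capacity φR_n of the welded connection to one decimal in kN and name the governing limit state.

409.9 kN (gross-section yield governs)

Weld metal: throat = 0.707×8 = 5.656 mm, L = 2×193 = 386 mm. φR_n = 0.75 × 0.6 × 490 × 5.656 × 386 = 481.4 kN.
Base metal shear (10 mm plate): yield φR_n = 1.0×0.6×345×10×386 = 799.0 kN; rupture φR_n = 0.75×0.6×450×10×386 = 781.7 kN; take 781.7 kN (rupture).
Tension yield (gross): A_g = 132×10 = 1320 mm². φR_n = 0.90 × 345 × 1320 = 409.9 kN.
Governing: min(481.4, 781.7, 409.9) = 409.9 kN → gross-section yield.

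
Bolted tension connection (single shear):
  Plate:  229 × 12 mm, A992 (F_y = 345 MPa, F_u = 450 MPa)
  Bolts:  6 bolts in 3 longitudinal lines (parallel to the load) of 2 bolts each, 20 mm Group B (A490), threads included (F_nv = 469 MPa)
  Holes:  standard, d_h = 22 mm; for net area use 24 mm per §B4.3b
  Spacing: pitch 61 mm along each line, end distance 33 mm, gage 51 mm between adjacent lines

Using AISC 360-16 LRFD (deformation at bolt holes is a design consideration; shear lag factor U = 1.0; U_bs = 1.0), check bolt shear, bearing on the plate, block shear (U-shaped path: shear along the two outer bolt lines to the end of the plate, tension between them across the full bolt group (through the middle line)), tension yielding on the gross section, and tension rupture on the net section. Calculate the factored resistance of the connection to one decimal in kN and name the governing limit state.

Bolt shear: A_b = π(20)²/4 = 314.16 mm². φR_n = 0.75 × 469 × 314.16 × 6 × 1 = 663.0 kN.
Bearing (12 mm plate, F_u = 450 MPa): end bolts L_c = 33 − 22/2 = 22, R_n = min(1.2×22×12×450, 2.4×20×12×450) = 142.56 kN/bolt; interior L_c = 61 − 22 = 39, R_n = 252.72 kN/bolt. φR_n = 0.75 × (3×142.56 + 3×252.72) = 889.4 kN.
Block shear: shear path 2×[33+1×61] = 2×94 mm, A_gv = 2256, A_nv = 2×(94 − 1.5×24)×12 = 1392 mm²; tension across gage: (102 − 2×24)×12 = 648 mm². R_n = min(0.6×450×1392, 0.6×345×2256) + 1.0×450×648 = min(375.84, 466.99) + 291.6 = 667.44 kN. φR_n = 0.75 × 667.44 = 500.6 kN.
Tension yield (gross): A_g = 229×12 = 2748 mm². φR_n = 0.90 × 345 × 2748 = 853.3 kN.
Tension rupture (net): A_n = (229 − 3×24)×12 = 1884 mm² (U = 1.0, A_e = A_n). φR_n = 0.75 × 450 × 1884 = 635.9 kN.
Governing: min(663.0, 889.4, 500.6, 853.3, 635.9) = 500.6 kN → block shear.

500.6 kN (block shear governs)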